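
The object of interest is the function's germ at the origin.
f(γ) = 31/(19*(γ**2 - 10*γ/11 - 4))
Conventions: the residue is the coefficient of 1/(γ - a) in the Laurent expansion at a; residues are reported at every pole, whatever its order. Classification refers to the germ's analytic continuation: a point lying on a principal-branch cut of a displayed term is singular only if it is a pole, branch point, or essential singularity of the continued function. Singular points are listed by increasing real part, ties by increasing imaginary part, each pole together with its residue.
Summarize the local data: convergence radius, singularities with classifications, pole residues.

Radius of convergence at 0: -5/11 + (1/11)*sqrt(509).
At 5/11 - (1/11)*sqrt(509): a pole of order 1; residue -(341/19342)*sqrt(509).
At 5/11 + (1/11)*sqrt(509): a pole of order 1; residue (341/19342)*sqrt(509).

Denominator factor (γ**2 - 10*γ/11 - 4): discriminant 2036/121, real irrational roots 5/11 + (1/11)*sqrt(509) and 5/11 - (1/11)*sqrt(509); poles of order 1, moduli 5/11 + (1/11)*sqrt(509) and -5/11 + (1/11)*sqrt(509).
The radius of convergence is the smallest modulus among the singular points: -5/11 + (1/11)*sqrt(509).
The factor γ**2 - 10*γ/11 - 4 splits as (γ - a)(γ - a') with a = 5/11 - (1/11)*sqrt(509), a' = 5/11 + (1/11)*sqrt(509). At the order-1 pole a set g(γ) = (γ - a)*f(γ) = [31/19] / (γ - a').
Simple pole: residue = g(a) at a = 5/11 - (1/11)*sqrt(509), which is -(341/19342)*sqrt(509).
The factor γ**2 - 10*γ/11 - 4 splits as (γ - a)(γ - a') with a = 5/11 + (1/11)*sqrt(509), a' = 5/11 - (1/11)*sqrt(509). At the order-1 pole a set g(γ) = (γ - a)*f(γ) = [31/19] / (γ - a').
Simple pole: residue = g(a) at a = 5/11 + (1/11)*sqrt(509), which is (341/19342)*sqrt(509).
List the singular points by increasing real part (a conjugate pair: the negative imaginary part first).


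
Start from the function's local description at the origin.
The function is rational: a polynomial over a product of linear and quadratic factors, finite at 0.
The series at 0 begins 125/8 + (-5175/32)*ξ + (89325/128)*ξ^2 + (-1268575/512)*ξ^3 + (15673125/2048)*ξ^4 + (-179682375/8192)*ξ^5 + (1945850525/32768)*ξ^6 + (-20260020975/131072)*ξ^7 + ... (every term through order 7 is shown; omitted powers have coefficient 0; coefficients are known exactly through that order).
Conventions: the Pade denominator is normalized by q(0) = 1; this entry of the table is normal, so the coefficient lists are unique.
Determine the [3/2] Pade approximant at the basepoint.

The Pade approximant has numerator coefficients [125/8, -235928325/2616008, 52469475/1308004, -45130850/327001]; denominator coefficients [1, 5988135/1308004, 6916515/1308004].

Taylor coefficients needed (read off): a_0 = 125/8, a_1 = -5175/32, a_2 = 89325/128, a_3 = -1268575/512, a_4 = 15673125/2048, a_5 = -179682375/8192.
Write the denominator as Q(ξ) = 1 + q1*ξ + q2*ξ^2. Requiring Q*f - P = O(ξ^6) with deg P <= 3 kills the coefficients of ξ^4..ξ^5 in Q*f:
  ξ^4: a_4 + q1*a_3 + q2*a_2 = 0, i.e. 15673125/2048 + (-1268575/512)*q1 + (89325/128)*q2 = 0.
  ξ^5: a_5 + q1*a_4 + q2*a_3 = 0, i.e. -179682375/8192 + (15673125/2048)*q1 + (-1268575/512)*q2 = 0.
Solving this linear system: q1 = 5988135/1308004, q2 = 6916515/1308004.
The numerator is Q*f truncated at degree 3: P0 = a_0 = 125/8; P1 = a_1 + q1*a_0 = -235928325/2616008; P2 = a_2 + q1*a_1 + q2*a_0 = 52469475/1308004; P3 = a_3 + q1*a_2 + q2*a_1 = -45130850/327001.


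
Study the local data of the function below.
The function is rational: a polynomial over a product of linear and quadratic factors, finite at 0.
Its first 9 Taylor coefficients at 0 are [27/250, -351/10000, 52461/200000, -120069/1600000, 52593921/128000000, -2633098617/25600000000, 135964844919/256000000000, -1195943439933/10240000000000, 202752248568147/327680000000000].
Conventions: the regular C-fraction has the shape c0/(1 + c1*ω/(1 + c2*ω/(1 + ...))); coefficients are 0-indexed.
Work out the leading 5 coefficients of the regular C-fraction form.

Taylor coefficients (read off): a_0 = 27/250, a_1 = -351/10000, a_2 = 52461/200000, a_3 = -120069/1600000, a_4 = 52593921/128000000.
c0 = a_0 = 27/250. Peel one level at a time: if S = 1 + c*ω/S' with S'(0) = 1, then c is the ω-coefficient of S and S' = c*ω/(S - 1).
S_1 = c0/f = 1 + (13/40)*ω + (-3717/1600)*ω^2 + ...; c1 = 13/40.
S_2 = c1*ω/(S_1 - 1) = 1 + (3717/520)*ω + (7261443/135200)*ω^2 + ...; c2 = 3717/520.
S_3 = c2*ω/(S_2 - 1) = 1 + (-115261/15340)*ω + (35211343/38987200)*ω^2 + ...; c3 = -115261/15340.
S_4 = c3*ω/(S_3 - 1) = 1 + (457747459/3808223440)*ω + ...; c4 = 457747459/3808223440.

The regular C-fraction coefficients are [27/250, 13/40, 3717/520, -115261/15340, 457747459/3808223440].


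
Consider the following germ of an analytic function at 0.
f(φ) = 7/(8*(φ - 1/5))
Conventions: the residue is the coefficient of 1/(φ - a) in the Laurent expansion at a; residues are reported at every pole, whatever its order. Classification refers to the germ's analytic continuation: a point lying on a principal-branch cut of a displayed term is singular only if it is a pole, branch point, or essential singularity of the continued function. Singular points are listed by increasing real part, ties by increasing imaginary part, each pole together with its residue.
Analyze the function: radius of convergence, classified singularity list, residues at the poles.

Radius of convergence at 0: 1/5.
At 1/5: a pole of order 1; residue 7/8.

Denominator factor (φ - 1/5): pole of order 1 at 1/5, modulus 1/5.
The radius of convergence is the smallest modulus among the singular points: 1/5.
At the order-1 pole 1/5 set g(φ) = (φ - (1/5))*f(φ) = 7/8.
Simple pole: residue = g(a) at a = 1/5, which is 7/8.


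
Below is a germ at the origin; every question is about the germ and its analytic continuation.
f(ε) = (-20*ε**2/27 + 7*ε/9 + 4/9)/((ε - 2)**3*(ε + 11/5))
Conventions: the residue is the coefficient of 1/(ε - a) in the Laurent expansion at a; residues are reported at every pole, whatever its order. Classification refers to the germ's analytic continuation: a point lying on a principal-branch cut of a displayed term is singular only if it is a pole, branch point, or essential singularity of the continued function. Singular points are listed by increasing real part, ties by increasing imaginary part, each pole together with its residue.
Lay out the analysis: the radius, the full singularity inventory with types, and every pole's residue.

Radius of convergence at 0: 2.
At -11/5: a pole of order 1; residue 16375/250047.
At 2: a pole of order 3; residue -16375/250047.

Denominator factor (ε - 2)^3: pole of order 3 at 2, modulus 2.
Denominator factor (ε + 11/5): pole of order 1 at -11/5, modulus 11/5.
The radius of convergence is the smallest modulus among the singular points: 2.
At the order-1 pole -11/5 set g(ε) = (ε - (-11/5))*f(ε) = (-20*ε**2/27 + 7*ε/9 + 4/9)/(ε - 2)**3.
Simple pole: residue = g(a) at a = -11/5, which is 16375/250047.
At the order-3 pole 2 set g(ε) = (ε - (2))^3*f(ε) = (-20*ε**2/27 + 7*ε/9 + 4/9)/(ε + 11/5).
Order-3 pole: residue = g''(a)/2; g''(2) = -32750/250047, so the residue is -16375/250047.
List the singular points by increasing real part (a conjugate pair: the negative imaginary part first).


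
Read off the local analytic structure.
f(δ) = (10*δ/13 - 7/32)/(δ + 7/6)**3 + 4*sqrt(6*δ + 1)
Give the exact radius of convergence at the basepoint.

Denominator factor (δ + 7/6)^3: pole of order 3 at -7/6, modulus 7/6.
Branch term (4)*sqrt(1 - δ/(-1/6)): its argument vanishes at δ = -1/6, a square-root branch point, modulus 1/6.
The radius of convergence is the smallest modulus among the singular points: 1/6.

The radius of convergence is 1/6.


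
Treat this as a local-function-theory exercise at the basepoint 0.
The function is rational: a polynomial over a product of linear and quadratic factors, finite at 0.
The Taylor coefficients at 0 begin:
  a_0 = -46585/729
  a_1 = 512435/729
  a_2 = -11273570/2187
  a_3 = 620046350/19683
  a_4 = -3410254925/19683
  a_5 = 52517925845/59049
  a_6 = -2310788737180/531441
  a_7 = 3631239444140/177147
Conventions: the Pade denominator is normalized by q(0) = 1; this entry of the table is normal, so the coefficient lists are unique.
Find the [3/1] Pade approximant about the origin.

Taylor coefficients needed (read off): a_0 = -46585/729, a_1 = 512435/729, a_2 = -11273570/2187, a_3 = 620046350/19683, a_4 = -3410254925/19683.
Write the denominator as Q(j) = 1 + q1*j. Requiring Q*f - P = O(j^5) with deg P <= 3 kills the coefficients of j^4..j^4 in Q*f:
  j^4: a_4 + q1*a_3 = 0, i.e. -3410254925/19683 + (620046350/19683)*q1 = 0.
Solving this linear system: q1 = 11/2.
The numerator is Q*f truncated at degree 3: P0 = a_0 = -46585/729; P1 = a_1 + q1*a_0 = 512435/1458; P2 = a_2 + q1*a_1 = -5636785/4374; P3 = a_3 + q1*a_2 = 62004635/19683.

The Pade approximant has numerator coefficients [-46585/729, 512435/1458, -5636785/4374, 62004635/19683]; denominator coefficients [1, 11/2].


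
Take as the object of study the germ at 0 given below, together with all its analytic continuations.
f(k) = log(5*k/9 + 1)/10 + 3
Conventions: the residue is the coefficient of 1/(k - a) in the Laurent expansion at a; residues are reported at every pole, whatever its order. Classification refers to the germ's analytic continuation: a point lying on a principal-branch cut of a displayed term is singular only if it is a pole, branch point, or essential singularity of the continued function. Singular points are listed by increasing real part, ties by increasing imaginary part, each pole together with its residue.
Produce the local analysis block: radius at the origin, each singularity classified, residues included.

Radius of convergence at 0: 9/5.
At -9/5: a logarithmic branch point.

Branch term (1/10)*log(1 - k/(-9/5)): its argument vanishes at k = -9/5, a logarithmic branch point, modulus 9/5.
The radius of convergence is the smallest modulus among the singular points: 9/5.


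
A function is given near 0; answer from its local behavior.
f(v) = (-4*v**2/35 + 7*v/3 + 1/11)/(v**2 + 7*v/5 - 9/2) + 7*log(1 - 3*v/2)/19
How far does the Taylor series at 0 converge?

Denominator factor (v**2 + 7*v/5 - 9/2): discriminant 499/25, real irrational roots -7/10 + (1/10)*sqrt(499) and -7/10 - (1/10)*sqrt(499); poles of order 1, moduli -7/10 + (1/10)*sqrt(499) and 7/10 + (1/10)*sqrt(499).
Branch term (7/19)*log(1 - v/(2/3)): its argument vanishes at v = 2/3, a logarithmic branch point, modulus 2/3.
The radius of convergence is the smallest modulus among the singular points: 2/3.

The radius of convergence is 2/3.


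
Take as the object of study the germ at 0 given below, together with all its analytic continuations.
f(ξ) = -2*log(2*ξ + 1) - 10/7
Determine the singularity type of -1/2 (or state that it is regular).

The term (-2)*log(1 - ξ/(-1/2)) has argument 1 - -1/2/(-1/2) = 0 at -1/2: a logarithmic (infinitely-sheeted) branch point; the remaining terms are analytic or single-valued there.

The point is a logarithmic branch point.


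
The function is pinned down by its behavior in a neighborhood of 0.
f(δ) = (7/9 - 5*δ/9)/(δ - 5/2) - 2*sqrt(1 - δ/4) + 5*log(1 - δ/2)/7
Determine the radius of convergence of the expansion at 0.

The radius of convergence is 2.

Denominator factor (δ - 5/2): pole of order 1 at 5/2, modulus 5/2.
Branch term (5/7)*log(1 - δ/(2)): its argument vanishes at δ = 2, a logarithmic branch point, modulus 2.
Branch term (-2)*sqrt(1 - δ/(4)): its argument vanishes at δ = 4, a square-root branch point, modulus 4.
The radius of convergence is the smallest modulus among the singular points: 2.


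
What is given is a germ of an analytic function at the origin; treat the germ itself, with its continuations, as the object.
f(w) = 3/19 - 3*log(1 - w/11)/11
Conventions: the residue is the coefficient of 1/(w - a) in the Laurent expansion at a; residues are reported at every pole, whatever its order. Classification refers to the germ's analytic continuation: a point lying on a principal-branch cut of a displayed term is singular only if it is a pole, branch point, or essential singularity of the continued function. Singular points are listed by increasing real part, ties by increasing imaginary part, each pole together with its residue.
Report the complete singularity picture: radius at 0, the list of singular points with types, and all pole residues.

Radius of convergence at 0: 11.
At 11: a logarithmic branch point.

Branch term (-3/11)*log(1 - w/(11)): its argument vanishes at w = 11, a logarithmic branch point, modulus 11.
The radius of convergence is the smallest modulus among the singular points: 11.


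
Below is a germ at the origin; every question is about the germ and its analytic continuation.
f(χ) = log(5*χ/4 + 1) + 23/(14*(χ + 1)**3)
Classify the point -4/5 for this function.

The point is a logarithmic branch point.

The term (1)*log(1 - χ/(-4/5)) has argument 1 - -4/5/(-4/5) = 0 at -4/5: a logarithmic (infinitely-sheeted) branch point; the remaining terms are analytic or single-valued there.


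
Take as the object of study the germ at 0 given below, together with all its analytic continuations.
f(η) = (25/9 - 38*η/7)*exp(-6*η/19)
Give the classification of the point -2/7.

There is no denominator, hence no pole anywhere.
The factor exp(-6*η/19) is entire.
So the germ continues analytically to -2/7.

The point is a regular point.


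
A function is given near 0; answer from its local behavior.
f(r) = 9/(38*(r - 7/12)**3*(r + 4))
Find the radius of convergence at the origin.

Denominator factor (r - 7/12)^3: pole of order 3 at 7/12, modulus 7/12.
Denominator factor (r + 4): pole of order 1 at -4, modulus 4.
The radius of convergence is the smallest modulus among the singular points: 7/12.

The radius of convergence is 7/12.


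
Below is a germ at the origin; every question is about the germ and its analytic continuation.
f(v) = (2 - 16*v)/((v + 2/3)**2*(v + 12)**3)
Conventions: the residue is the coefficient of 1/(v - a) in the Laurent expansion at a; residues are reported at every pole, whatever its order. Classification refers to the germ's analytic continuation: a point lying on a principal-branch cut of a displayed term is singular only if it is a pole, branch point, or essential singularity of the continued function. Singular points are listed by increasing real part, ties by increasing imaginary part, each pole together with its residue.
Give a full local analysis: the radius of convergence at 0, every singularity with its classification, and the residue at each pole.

Denominator factor (v + 2/3)^2: pole of order 2 at -2/3, modulus 2/3.
Denominator factor (v + 12)^3: pole of order 3 at -12, modulus 12.
The radius of convergence is the smallest modulus among the singular points: 2/3.
At the order-3 pole -12 set g(v) = (v - (-12))^3*f(v) = (2 - 16*v)/(v + 2/3)**2.
Order-3 pole: residue = g''(a)/2; g''(-12) = 8883/334084, so the residue is 8883/668168.
At the order-2 pole -2/3 set g(v) = (v - (-2/3))^2*f(v) = (2 - 16*v)/(v + 12)**3.
Order-2 pole: residue = g'(a); g'(-2/3) = -8883/668168, so the residue is -8883/668168.
List the singular points by increasing real part (a conjugate pair: the negative imaginary part first).

Radius of convergence at 0: 2/3.
At -12: a pole of order 3; residue 8883/668168.
At -2/3: a pole of order 2; residue -8883/668168.


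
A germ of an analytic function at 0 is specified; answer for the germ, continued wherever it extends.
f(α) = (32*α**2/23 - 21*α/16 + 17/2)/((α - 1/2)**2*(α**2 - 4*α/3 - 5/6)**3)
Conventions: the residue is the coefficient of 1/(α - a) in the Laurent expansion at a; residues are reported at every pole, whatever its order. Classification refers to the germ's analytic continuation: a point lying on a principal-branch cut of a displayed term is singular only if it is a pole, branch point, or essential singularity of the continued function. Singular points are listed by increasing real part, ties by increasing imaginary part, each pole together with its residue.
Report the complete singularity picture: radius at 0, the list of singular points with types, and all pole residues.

Radius of convergence at 0: -2/3 + (1/6)*sqrt(46).
At 2/3 - (1/6)*sqrt(46): a pole of order 3; residue -23826/14375 - (101133672/174900625)*sqrt(46).
At 1/2: a pole of order 2; residue 47652/14375.
At 2/3 + (1/6)*sqrt(46): a pole of order 3; residue -23826/14375 + (101133672/174900625)*sqrt(46).

Denominator factor (α - 1/2)^2: pole of order 2 at 1/2, modulus 1/2.
Denominator factor (α**2 - 4*α/3 - 5/6)^3: discriminant 46/9, real irrational roots 2/3 + (1/6)*sqrt(46) and 2/3 - (1/6)*sqrt(46); poles of order 3, moduli 2/3 + (1/6)*sqrt(46) and -2/3 + (1/6)*sqrt(46).
The radius of convergence is the smallest modulus among the singular points: -2/3 + (1/6)*sqrt(46).
The factor α**2 - 4*α/3 - 5/6 splits as (α - a)(α - a') with a = 2/3 - (1/6)*sqrt(46), a' = 2/3 + (1/6)*sqrt(46). At the order-3 pole a set g(α) = (α - a)^3*f(α) = [(32*α**2/23 - 21*α/16 + 17/2)/(α - 1/2)**2] / (α - a')^3.
Order-3 pole: residue = g''(a)/2; g''(2/3 - (1/6)*sqrt(46)) = -47652/14375 - (202267344/174900625)*sqrt(46), so the residue is -23826/14375 - (101133672/174900625)*sqrt(46).
At the order-2 pole 1/2 set g(α) = (α - (1/2))^2*f(α) = (32*α**2/23 - 21*α/16 + 17/2)/(α**2 - 4*α/3 - 5/6)**3.
Order-2 pole: residue = g'(a); g'(1/2) = 47652/14375, so the residue is 47652/14375.
The factor α**2 - 4*α/3 - 5/6 splits as (α - a)(α - a') with a = 2/3 + (1/6)*sqrt(46), a' = 2/3 - (1/6)*sqrt(46). At the order-3 pole a set g(α) = (α - a)^3*f(α) = [(32*α**2/23 - 21*α/16 + 17/2)/(α - 1/2)**2] / (α - a')^3.
Order-3 pole: residue = g''(a)/2; g''(2/3 + (1/6)*sqrt(46)) = -47652/14375 + (202267344/174900625)*sqrt(46), so the residue is -23826/14375 + (101133672/174900625)*sqrt(46).
List the singular points by increasing real part (a conjugate pair: the negative imaginary part first).


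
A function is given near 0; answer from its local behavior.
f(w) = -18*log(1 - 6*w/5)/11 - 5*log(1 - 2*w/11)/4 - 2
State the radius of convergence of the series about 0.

The radius of convergence is 5/6.

Branch term (-5/4)*log(1 - w/(11/2)): its argument vanishes at w = 11/2, a logarithmic branch point, modulus 11/2.
Branch term (-18/11)*log(1 - w/(5/6)): its argument vanishes at w = 5/6, a logarithmic branch point, modulus 5/6.
The radius of convergence is the smallest modulus among the singular points: 5/6.


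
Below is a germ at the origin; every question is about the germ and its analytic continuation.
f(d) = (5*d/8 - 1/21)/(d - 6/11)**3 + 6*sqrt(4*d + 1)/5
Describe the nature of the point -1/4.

The term (6/5)*sqrt(1 - d/(-1/4)) has argument 1 - -1/4/(-1/4) = 0 at -1/4: a square-root (algebraic, two-sheeted) branch point; the remaining terms are analytic or single-valued there.

The point is an algebraic (square-root) branch point.


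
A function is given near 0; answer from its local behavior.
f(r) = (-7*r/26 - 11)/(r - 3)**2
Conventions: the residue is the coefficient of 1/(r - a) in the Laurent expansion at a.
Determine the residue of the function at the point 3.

The residue is -7/26.

At the order-2 pole 3 set g(r) = (r - (3))^2*f(r) = -7*r/26 - 11.
Order-2 pole: residue = g'(a); g'(3) = -7/26, so the residue is -7/26.


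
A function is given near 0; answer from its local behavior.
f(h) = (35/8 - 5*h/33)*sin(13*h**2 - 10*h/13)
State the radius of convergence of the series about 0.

The radius of convergence is infinite.

The factor sin(13*h**2 - 10*h/13) is entire and contributes no finite singular point.
The polynomial part has no poles.
No finite singular points: the Taylor series at 0 converges everywhere.


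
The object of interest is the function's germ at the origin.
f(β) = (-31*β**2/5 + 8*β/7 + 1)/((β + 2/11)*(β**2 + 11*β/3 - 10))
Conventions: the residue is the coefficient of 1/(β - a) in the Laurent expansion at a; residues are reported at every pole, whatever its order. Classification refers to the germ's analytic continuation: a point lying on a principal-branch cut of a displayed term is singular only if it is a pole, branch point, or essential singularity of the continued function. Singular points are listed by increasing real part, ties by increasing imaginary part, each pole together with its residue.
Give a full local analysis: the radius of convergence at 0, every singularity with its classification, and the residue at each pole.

Radius of convergence at 0: 2/11.
At -11/6 - (1/6)*sqrt(481): a pole of order 1; residue -830159/270200 - (11127919/129966200)*sqrt(481).
At -2/11: a pole of order 1; residue -7461/135100.
At -11/6 + (1/6)*sqrt(481): a pole of order 1; residue -830159/270200 + (11127919/129966200)*sqrt(481).

Denominator factor (β + 2/11): pole of order 1 at -2/11, modulus 2/11.
Denominator factor (β**2 + 11*β/3 - 10): discriminant 481/9, real irrational roots -11/6 + (1/6)*sqrt(481) and -11/6 - (1/6)*sqrt(481); poles of order 1, moduli -11/6 + (1/6)*sqrt(481) and 11/6 + (1/6)*sqrt(481).
The radius of convergence is the smallest modulus among the singular points: 2/11.
The factor β**2 + 11*β/3 - 10 splits as (β - a)(β - a') with a = -11/6 - (1/6)*sqrt(481), a' = -11/6 + (1/6)*sqrt(481). At the order-1 pole a set g(β) = (β - a)*f(β) = [(-31*β**2/5 + 8*β/7 + 1)/(β + 2/11)] / (β - a').
Simple pole: residue = g(a) at a = -11/6 - (1/6)*sqrt(481), which is -830159/270200 - (11127919/129966200)*sqrt(481).
At the order-1 pole -2/11 set g(β) = (β - (-2/11))*f(β) = (-31*β**2/5 + 8*β/7 + 1)/(β**2 + 11*β/3 - 10).
Simple pole: residue = g(a) at a = -2/11, which is -7461/135100.
The factor β**2 + 11*β/3 - 10 splits as (β - a)(β - a') with a = -11/6 + (1/6)*sqrt(481), a' = -11/6 - (1/6)*sqrt(481). At the order-1 pole a set g(β) = (β - a)*f(β) = [(-31*β**2/5 + 8*β/7 + 1)/(β + 2/11)] / (β - a').
Simple pole: residue = g(a) at a = -11/6 + (1/6)*sqrt(481), which is -830159/270200 + (11127919/129966200)*sqrt(481).
List the singular points by increasing real part (a conjugate pair: the negative imaginary part first).


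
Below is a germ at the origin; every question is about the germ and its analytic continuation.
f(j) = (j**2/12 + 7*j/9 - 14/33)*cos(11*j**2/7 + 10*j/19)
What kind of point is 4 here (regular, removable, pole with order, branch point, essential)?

There is no denominator, hence no pole anywhere.
The factor cos(11*j**2/7 + 10*j/19) is entire.
So the germ continues analytically to 4.

The point is a regular point.


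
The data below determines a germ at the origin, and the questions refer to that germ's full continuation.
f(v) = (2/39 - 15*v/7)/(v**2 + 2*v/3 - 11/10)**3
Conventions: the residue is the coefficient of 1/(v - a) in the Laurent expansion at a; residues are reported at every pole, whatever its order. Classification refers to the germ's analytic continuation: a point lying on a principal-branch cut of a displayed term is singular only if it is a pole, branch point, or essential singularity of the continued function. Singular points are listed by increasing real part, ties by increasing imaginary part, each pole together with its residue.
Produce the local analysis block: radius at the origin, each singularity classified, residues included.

Denominator factor (v**2 + 2*v/3 - 11/10)^3: discriminant 218/45, real irrational roots -1/3 + (1/30)*sqrt(1090) and -1/3 - (1/30)*sqrt(1090); poles of order 3, moduli -1/3 + (1/30)*sqrt(1090) and 1/3 + (1/30)*sqrt(1090).
The radius of convergence is the smallest modulus among the singular points: -1/3 + (1/30)*sqrt(1090).
The factor v**2 + 2*v/3 - 11/10 splits as (v - a)(v - a') with a = -1/3 - (1/30)*sqrt(1090), a' = -1/3 + (1/30)*sqrt(1090). At the order-3 pole a set g(v) = (v - a)^3*f(v) = [2/39 - 15*v/7] / (v - a')^3.
Order-3 pole: residue = g''(a)/2; g''(-1/3 - (1/30)*sqrt(1090)) = -(1269675/235695278)*sqrt(1090), so the residue is -(1269675/471390556)*sqrt(1090).
The factor v**2 + 2*v/3 - 11/10 splits as (v - a)(v - a') with a = -1/3 + (1/30)*sqrt(1090), a' = -1/3 - (1/30)*sqrt(1090). At the order-3 pole a set g(v) = (v - a)^3*f(v) = [2/39 - 15*v/7] / (v - a')^3.
Order-3 pole: residue = g''(a)/2; g''(-1/3 + (1/30)*sqrt(1090)) = (1269675/235695278)*sqrt(1090), so the residue is (1269675/471390556)*sqrt(1090).
List the singular points by increasing real part (a conjugate pair: the negative imaginary part first).

Radius of convergence at 0: -1/3 + (1/30)*sqrt(1090).
At -1/3 - (1/30)*sqrt(1090): a pole of order 3; residue -(1269675/471390556)*sqrt(1090).
At -1/3 + (1/30)*sqrt(1090): a pole of order 3; residue (1269675/471390556)*sqrt(1090).


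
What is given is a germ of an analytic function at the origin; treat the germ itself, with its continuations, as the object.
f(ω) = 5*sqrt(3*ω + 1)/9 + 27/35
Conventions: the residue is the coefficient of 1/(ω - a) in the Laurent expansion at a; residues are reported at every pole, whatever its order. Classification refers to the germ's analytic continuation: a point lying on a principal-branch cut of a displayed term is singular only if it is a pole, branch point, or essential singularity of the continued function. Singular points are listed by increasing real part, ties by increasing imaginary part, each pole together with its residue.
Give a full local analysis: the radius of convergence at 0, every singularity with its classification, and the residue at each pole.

Radius of convergence at 0: 1/3.
At -1/3: an algebraic (square-root) branch point.

Branch term (5/9)*sqrt(1 - ω/(-1/3)): its argument vanishes at ω = -1/3, a square-root branch point, modulus 1/3.
The radius of convergence is the smallest modulus among the singular points: 1/3.


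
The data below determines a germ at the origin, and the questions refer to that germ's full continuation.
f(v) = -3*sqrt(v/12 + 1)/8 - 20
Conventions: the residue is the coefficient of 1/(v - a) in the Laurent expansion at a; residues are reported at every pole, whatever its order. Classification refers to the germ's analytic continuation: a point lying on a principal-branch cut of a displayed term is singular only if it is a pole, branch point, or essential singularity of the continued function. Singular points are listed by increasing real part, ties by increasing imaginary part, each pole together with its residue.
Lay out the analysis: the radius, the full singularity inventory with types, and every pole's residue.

Radius of convergence at 0: 12.
At -12: an algebraic (square-root) branch point.

Branch term (-3/8)*sqrt(1 - v/(-12)): its argument vanishes at v = -12, a square-root branch point, modulus 12.
The radius of convergence is the smallest modulus among the singular points: 12.


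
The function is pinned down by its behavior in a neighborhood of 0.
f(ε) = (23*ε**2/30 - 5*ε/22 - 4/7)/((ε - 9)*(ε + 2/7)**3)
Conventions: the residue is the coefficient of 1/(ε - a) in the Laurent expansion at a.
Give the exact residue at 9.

The residue is 1122149/15104375.

At the order-1 pole 9 set g(ε) = (ε - (9))*f(ε) = (23*ε**2/30 - 5*ε/22 - 4/7)/(ε + 2/7)**3.
Simple pole: residue = g(a) at a = 9, which is 1122149/15104375.


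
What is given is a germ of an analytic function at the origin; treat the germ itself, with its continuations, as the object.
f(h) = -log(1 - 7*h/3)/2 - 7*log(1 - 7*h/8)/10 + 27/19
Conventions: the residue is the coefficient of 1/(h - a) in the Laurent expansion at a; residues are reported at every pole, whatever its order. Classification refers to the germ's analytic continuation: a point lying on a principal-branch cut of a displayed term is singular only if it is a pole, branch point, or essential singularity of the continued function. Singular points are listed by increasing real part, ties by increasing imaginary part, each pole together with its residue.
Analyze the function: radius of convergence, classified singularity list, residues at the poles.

Radius of convergence at 0: 3/7.
At 3/7: a logarithmic branch point.
At 8/7: a logarithmic branch point.

Branch term (-1/2)*log(1 - h/(3/7)): its argument vanishes at h = 3/7, a logarithmic branch point, modulus 3/7.
Branch term (-7/10)*log(1 - h/(8/7)): its argument vanishes at h = 8/7, a logarithmic branch point, modulus 8/7.
The radius of convergence is the smallest modulus among the singular points: 3/7.
List the singular points by increasing real part (a conjugate pair: the negative imaginary part first).


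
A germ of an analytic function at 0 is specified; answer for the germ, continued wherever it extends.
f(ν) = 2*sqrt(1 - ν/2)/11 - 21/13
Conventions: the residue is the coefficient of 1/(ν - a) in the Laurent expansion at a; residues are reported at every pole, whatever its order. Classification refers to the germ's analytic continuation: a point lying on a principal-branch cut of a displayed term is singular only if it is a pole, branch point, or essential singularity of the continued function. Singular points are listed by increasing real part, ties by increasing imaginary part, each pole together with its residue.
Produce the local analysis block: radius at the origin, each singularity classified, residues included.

Branch term (2/11)*sqrt(1 - ν/(2)): its argument vanishes at ν = 2, a square-root branch point, modulus 2.
The radius of convergence is the smallest modulus among the singular points: 2.

Radius of convergence at 0: 2.
At 2: an algebraic (square-root) branch point.


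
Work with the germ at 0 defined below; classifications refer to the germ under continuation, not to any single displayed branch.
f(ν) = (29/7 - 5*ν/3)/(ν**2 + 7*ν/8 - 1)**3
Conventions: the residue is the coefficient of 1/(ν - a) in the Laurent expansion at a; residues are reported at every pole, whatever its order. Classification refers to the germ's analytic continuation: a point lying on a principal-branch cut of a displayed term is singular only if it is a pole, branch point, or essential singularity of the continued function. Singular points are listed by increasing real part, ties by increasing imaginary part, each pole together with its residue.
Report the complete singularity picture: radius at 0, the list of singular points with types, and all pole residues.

Radius of convergence at 0: -7/16 + (1/16)*sqrt(305).
At -7/16 - (1/16)*sqrt(305): a pole of order 3; residue -(6705152/198608375)*sqrt(305).
At -7/16 + (1/16)*sqrt(305): a pole of order 3; residue (6705152/198608375)*sqrt(305).

Denominator factor (ν**2 + 7*ν/8 - 1)^3: discriminant 305/64, real irrational roots -7/16 + (1/16)*sqrt(305) and -7/16 - (1/16)*sqrt(305); poles of order 3, moduli -7/16 + (1/16)*sqrt(305) and 7/16 + (1/16)*sqrt(305).
The radius of convergence is the smallest modulus among the singular points: -7/16 + (1/16)*sqrt(305).
The factor ν**2 + 7*ν/8 - 1 splits as (ν - a)(ν - a') with a = -7/16 - (1/16)*sqrt(305), a' = -7/16 + (1/16)*sqrt(305). At the order-3 pole a set g(ν) = (ν - a)^3*f(ν) = [29/7 - 5*ν/3] / (ν - a')^3.
Order-3 pole: residue = g''(a)/2; g''(-7/16 - (1/16)*sqrt(305)) = -(13410304/198608375)*sqrt(305), so the residue is -(6705152/198608375)*sqrt(305).
The factor ν**2 + 7*ν/8 - 1 splits as (ν - a)(ν - a') with a = -7/16 + (1/16)*sqrt(305), a' = -7/16 - (1/16)*sqrt(305). At the order-3 pole a set g(ν) = (ν - a)^3*f(ν) = [29/7 - 5*ν/3] / (ν - a')^3.
Order-3 pole: residue = g''(a)/2; g''(-7/16 + (1/16)*sqrt(305)) = (13410304/198608375)*sqrt(305), so the residue is (6705152/198608375)*sqrt(305).
List the singular points by increasing real part (a conjugate pair: the negative imaginary part first).


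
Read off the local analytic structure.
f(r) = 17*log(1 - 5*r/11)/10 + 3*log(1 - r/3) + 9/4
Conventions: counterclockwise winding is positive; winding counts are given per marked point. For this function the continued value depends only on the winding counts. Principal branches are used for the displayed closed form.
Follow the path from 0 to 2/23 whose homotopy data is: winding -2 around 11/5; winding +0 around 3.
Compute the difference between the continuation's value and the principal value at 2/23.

Continued minus principal equals -(34/5)*pi*i.

The rational part is single-valued and drops out of the difference; each branch term changes only by its own monodromy.
(3)*log(1 - r/(3)): winding 0 around 3, so this term returns to its principal value, contribution 0.
(17/10)*log(1 - r/(11/5)): each positive loop around 11/5 adds 2*pi*i to the log, so winding -2 contributes (17/10)*(-2)*2*pi*i = -(34/5)*pi*i.
Summing the contributions at r = 2/23 gives -(34/5)*pi*i.


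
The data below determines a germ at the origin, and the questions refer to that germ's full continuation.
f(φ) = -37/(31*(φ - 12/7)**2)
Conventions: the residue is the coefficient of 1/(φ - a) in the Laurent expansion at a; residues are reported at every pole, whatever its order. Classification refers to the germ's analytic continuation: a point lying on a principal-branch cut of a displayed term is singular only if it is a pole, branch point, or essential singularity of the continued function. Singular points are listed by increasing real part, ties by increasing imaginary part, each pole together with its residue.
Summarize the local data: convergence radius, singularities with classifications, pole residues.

Denominator factor (φ - 12/7)^2: pole of order 2 at 12/7, modulus 12/7.
The radius of convergence is the smallest modulus among the singular points: 12/7.
At the order-2 pole 12/7 set g(φ) = (φ - (12/7))^2*f(φ) = -37/31.
Order-2 pole: residue = g'(a); g'(12/7) = 0, so the residue is 0.

Radius of convergence at 0: 12/7.
At 12/7: a pole of order 2; residue 0.


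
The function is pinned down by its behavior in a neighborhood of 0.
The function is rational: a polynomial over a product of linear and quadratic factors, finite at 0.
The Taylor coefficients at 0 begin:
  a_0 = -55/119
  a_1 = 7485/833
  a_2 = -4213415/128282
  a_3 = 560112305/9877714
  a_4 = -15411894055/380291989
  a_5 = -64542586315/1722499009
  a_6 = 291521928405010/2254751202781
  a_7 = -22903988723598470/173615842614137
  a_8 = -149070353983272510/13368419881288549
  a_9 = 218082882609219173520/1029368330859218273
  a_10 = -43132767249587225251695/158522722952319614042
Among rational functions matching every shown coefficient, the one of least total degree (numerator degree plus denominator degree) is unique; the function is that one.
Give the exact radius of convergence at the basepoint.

The radius of convergence is 1.

No rational of total degree below 9 reproduces all 11 coefficients; solving the [2/7] Pade equations on them gives f(v) = (-35*v**2/22 + 10*v - 11/17)/((v + 7/5)*(v**2 + 12*v/11 + 1)**3), whose expansion matches every shown term.
Denominator factor (v**2 + 12*v/11 + 1)^3: discriminant -340/121, complex-conjugate roots (-6/11) + ((1/11)*sqrt(85))*i and (-6/11) - ((1/11)*sqrt(85))*i; poles of order 3, moduli 1 and 1.
Denominator factor (v + 7/5): pole of order 1 at -7/5, modulus 7/5.
The radius of convergence is the smallest modulus among the singular points: 1.


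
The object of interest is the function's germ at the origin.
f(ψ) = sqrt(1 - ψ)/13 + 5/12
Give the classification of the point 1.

The term (1/13)*sqrt(1 - ψ/(1)) has argument 1 - 1/(1) = 0 at 1: a square-root (algebraic, two-sheeted) branch point; the remaining terms are analytic or single-valued there.

The point is an algebraic (square-root) branch point.


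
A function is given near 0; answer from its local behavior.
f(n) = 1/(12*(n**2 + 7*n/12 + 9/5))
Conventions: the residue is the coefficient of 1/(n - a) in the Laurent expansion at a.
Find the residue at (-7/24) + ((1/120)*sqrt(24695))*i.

The residue is -((1/4939)*sqrt(24695))*i.

The factor n**2 + 7*n/12 + 9/5 splits as (n - a)(n - a') with a = (-7/24) + ((1/120)*sqrt(24695))*i, a' = (-7/24) - ((1/120)*sqrt(24695))*i. At the order-1 pole a set g(n) = (n - a)*f(n) = [1/12] / (n - a').
Simple pole: residue = g(a) at a = (-7/24) + ((1/120)*sqrt(24695))*i, which is -((1/4939)*sqrt(24695))*i.


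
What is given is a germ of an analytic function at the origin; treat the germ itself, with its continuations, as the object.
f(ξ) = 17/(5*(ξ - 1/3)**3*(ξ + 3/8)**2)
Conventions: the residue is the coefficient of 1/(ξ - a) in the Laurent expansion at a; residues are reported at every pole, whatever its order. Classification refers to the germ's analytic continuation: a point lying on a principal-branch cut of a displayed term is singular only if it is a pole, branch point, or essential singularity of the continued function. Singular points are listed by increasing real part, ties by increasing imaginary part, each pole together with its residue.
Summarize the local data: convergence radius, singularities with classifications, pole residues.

Denominator factor (ξ - 1/3)^3: pole of order 3 at 1/3, modulus 1/3.
Denominator factor (ξ + 3/8)^2: pole of order 2 at -3/8, modulus 3/8.
The radius of convergence is the smallest modulus among the singular points: 1/3.
At the order-2 pole -3/8 set g(ξ) = (ξ - (-3/8))^2*f(ξ) = 17/(5*(ξ - 1/3)**3).
Order-2 pole: residue = g'(a); g'(-3/8) = -995328/24565, so the residue is -995328/24565.
At the order-3 pole 1/3 set g(ξ) = (ξ - (1/3))^3*f(ξ) = 17/(5*(ξ + 3/8)**2).
Order-3 pole: residue = g''(a)/2; g''(1/3) = 1990656/24565, so the residue is 995328/24565.
List the singular points by increasing real part (a conjugate pair: the negative imaginary part first).

Radius of convergence at 0: 1/3.
At -3/8: a pole of order 2; residue -995328/24565.
At 1/3: a pole of order 3; residue 995328/24565.


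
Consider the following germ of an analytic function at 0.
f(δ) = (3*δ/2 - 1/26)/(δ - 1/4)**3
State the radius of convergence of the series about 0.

Denominator factor (δ - 1/4)^3: pole of order 3 at 1/4, modulus 1/4.
The radius of convergence is the smallest modulus among the singular points: 1/4.

The radius of convergence is 1/4.


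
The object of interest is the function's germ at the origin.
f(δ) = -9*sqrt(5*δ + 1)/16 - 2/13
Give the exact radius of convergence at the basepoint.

The radius of convergence is 1/5.

Branch term (-9/16)*sqrt(1 - δ/(-1/5)): its argument vanishes at δ = -1/5, a square-root branch point, modulus 1/5.
The radius of convergence is the smallest modulus among the singular points: 1/5.


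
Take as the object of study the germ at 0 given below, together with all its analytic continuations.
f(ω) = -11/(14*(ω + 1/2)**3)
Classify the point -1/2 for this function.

The point is a pole of order 3.

The denominator factor ω + 1/2 vanishes at -1/2 and appears to the power 3; the numerator there equals -11/14, nonzero, and no other factor vanishes.
Hence a pole whose order is the multiplicity, 3.


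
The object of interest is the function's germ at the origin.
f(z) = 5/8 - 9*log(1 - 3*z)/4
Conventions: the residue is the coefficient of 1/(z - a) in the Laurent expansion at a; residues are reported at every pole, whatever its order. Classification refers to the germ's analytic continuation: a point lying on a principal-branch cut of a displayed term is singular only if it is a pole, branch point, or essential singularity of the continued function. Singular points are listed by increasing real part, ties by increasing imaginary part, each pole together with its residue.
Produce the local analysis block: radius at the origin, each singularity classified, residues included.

Radius of convergence at 0: 1/3.
At 1/3: a logarithmic branch point.

Branch term (-9/4)*log(1 - z/(1/3)): its argument vanishes at z = 1/3, a logarithmic branch point, modulus 1/3.
The radius of convergence is the smallest modulus among the singular points: 1/3.


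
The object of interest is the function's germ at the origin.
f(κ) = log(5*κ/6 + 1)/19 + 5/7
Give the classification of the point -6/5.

The term (1/19)*log(1 - κ/(-6/5)) has argument 1 - -6/5/(-6/5) = 0 at -6/5: a logarithmic (infinitely-sheeted) branch point; the remaining terms are analytic or single-valued there.

The point is a logarithmic branch point.


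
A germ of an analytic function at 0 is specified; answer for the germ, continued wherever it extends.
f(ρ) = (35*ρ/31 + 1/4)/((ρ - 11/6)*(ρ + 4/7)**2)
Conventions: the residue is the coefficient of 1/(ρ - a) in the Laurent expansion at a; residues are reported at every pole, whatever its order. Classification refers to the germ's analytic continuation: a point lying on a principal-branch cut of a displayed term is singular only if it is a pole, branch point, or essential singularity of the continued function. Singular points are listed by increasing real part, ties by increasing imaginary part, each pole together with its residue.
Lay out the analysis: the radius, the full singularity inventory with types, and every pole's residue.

Denominator factor (ρ - 11/6): pole of order 1 at 11/6, modulus 11/6.
Denominator factor (ρ + 4/7)^2: pole of order 2 at -4/7, modulus 4/7.
The radius of convergence is the smallest modulus among the singular points: 4/7.
At the order-2 pole -4/7 set g(ρ) = (ρ - (-4/7))^2*f(ρ) = (35*ρ/31 + 1/4)/(ρ - 11/6).
Order-2 pole: residue = g'(a); g'(-4/7) = -126861/316231, so the residue is -126861/316231.
At the order-1 pole 11/6 set g(ρ) = (ρ - (11/6))*f(ρ) = (35*ρ/31 + 1/4)/(ρ + 4/7)**2.
Simple pole: residue = g(a) at a = 11/6, which is 126861/316231.
List the singular points by increasing real part (a conjugate pair: the negative imaginary part first).

Radius of convergence at 0: 4/7.
At -4/7: a pole of order 2; residue -126861/316231.
At 11/6: a pole of order 1; residue 126861/316231.
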